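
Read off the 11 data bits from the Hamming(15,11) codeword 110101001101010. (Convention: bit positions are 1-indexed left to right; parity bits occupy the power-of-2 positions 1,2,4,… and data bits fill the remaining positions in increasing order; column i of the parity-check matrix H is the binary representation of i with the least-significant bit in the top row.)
Parity bits occupy power-of-2 positions; data bits are at positions {3,5,6,7,9,10,11,12,13,14,15} (1-indexed).
Extract: c[3]=0 c[5]=0 c[6]=1 c[7]=0 c[9]=1 c[10]=1 c[11]=0 c[12]=1 c[13]=0 c[14]=1 c[15]=0
Data = 00101101010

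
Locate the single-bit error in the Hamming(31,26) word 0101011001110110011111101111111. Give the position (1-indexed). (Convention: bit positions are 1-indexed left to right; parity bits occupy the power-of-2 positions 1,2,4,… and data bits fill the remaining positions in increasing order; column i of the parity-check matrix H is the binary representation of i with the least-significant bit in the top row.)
Syndrome s = H · r^T (mod 2), r = 0101011001110110011111101111111:
  s[0] = (1010101010101010101010101010101)·(0101011001110110011111101111111) mod 2 = 0+0+0+0+0+0+1+0+0+0+1+0+0+0+1+0+0+0+1+0+1+0+1+0+1+0+1+0+1+0+1 mod 2 = 0
  s[1] = (0110011001100110011001100110011)·(0101011001110110011111101111111) mod 2 = 0+1+0+0+0+1+1+0+0+1+1+0+0+1+1+0+0+1+1+0+0+1+1+0+0+1+1+0+0+1+1 mod 2 = 1
  s[2] = (0001111000011110000111100001111)·(0101011001110110011111101111111) mod 2 = 0+0+0+1+0+1+1+0+0+0+0+1+0+1+1+0+0+0+0+1+1+1+1+0+0+0+0+1+1+1+1 mod 2 = 0
  s[3] = (0000000111111110000000011111111)·(0101011001110110011111101111111) mod 2 = 0+0+0+0+0+0+0+0+0+1+1+1+0+1+1+0+0+0+0+0+0+0+0+0+1+1+1+1+1+1+1 mod 2 = 0
  s[4] = (0000000000000001111111111111111)·(0101011001110110011111101111111) mod 2 = 0+0+0+0+0+0+0+0+0+0+0+0+0+0+0+0+0+1+1+1+1+1+1+0+1+1+1+1+1+1+1 mod 2 = 1
Syndrome = 01001
Column i of H is the binary representation of i, so the syndrome is the binary index of the flipped bit.
Read s = 01001 with s[0] as LSB: 0·2^0 + 1·2^1 + 0·2^2 + 0·2^3 + 1·2^4 = 18.
Error is at bit position 18.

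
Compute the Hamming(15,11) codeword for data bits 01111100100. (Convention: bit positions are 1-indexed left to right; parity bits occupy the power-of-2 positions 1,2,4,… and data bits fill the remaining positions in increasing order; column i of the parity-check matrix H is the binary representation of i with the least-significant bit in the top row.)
Codeword c = d · G (mod 2), d = 01111100100:
  c[0] = d·G[:,0] = (01111100100)·(11011010101) mod 2 = 0+1+0+1+1+0+0+0+1+0+0 mod 2 = 0
  c[1] = d·G[:,1] = (01111100100)·(10110110011) mod 2 = 0+0+1+1+0+1+0+0+0+0+0 mod 2 = 1
  c[2] = d·G[:,2] = (01111100100)·(10000000000) mod 2 = 0+0+0+0+0+0+0+0+0+0+0 mod 2 = 0
  c[3] = d·G[:,3] = (01111100100)·(01110001111) mod 2 = 0+1+1+1+0+0+0+0+1+0+0 mod 2 = 0
  c[4] = d·G[:,4] = (01111100100)·(01000000000) mod 2 = 0+1+0+0+0+0+0+0+0+0+0 mod 2 = 1
  c[5] = d·G[:,5] = (01111100100)·(00100000000) mod 2 = 0+0+1+0+0+0+0+0+0+0+0 mod 2 = 1
  c[6] = d·G[:,6] = (01111100100)·(00010000000) mod 2 = 0+0+0+1+0+0+0+0+0+0+0 mod 2 = 1
  c[7] = d·G[:,7] = (01111100100)·(00001111111) mod 2 = 0+0+0+0+1+1+0+0+1+0+0 mod 2 = 1
  c[8] = d·G[:,8] = (01111100100)·(00001000000) mod 2 = 0+0+0+0+1+0+0+0+0+0+0 mod 2 = 1
  c[9] = d·G[:,9] = (01111100100)·(00000100000) mod 2 = 0+0+0+0+0+1+0+0+0+0+0 mod 2 = 1
  c[10] = d·G[:,10] = (01111100100)·(00000010000) mod 2 = 0+0+0+0+0+0+0+0+0+0+0 mod 2 = 0
  c[11] = d·G[:,11] = (01111100100)·(00000001000) mod 2 = 0+0+0+0+0+0+0+0+0+0+0 mod 2 = 0
  c[12] = d·G[:,12] = (01111100100)·(00000000100) mod 2 = 0+0+0+0+0+0+0+0+1+0+0 mod 2 = 1
  c[13] = d·G[:,13] = (01111100100)·(00000000010) mod 2 = 0+0+0+0+0+0+0+0+0+0+0 mod 2 = 0
  c[14] = d·G[:,14] = (01111100100)·(00000000001) mod 2 = 0+0+0+0+0+0+0+0+0+0+0 mod 2 = 0
Codeword = 010011111100100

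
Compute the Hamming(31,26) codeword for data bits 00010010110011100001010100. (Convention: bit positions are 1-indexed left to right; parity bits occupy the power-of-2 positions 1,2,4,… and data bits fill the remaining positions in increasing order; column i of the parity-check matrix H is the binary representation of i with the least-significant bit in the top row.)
Codeword c = d · G (mod 2), d = 00010010110011100001010100:
  c[0] = d·G[:,0] = (00010010110011100001010100)·(11011010101101010101010101) mod 2 = 0+0+0+1+0+0+1+0+1+0+0+0+0+1+0+0+0+0+0+1+0+1+0+1+0+0 mod 2 = 1
  c[1] = d·G[:,1] = (00010010110011100001010100)·(10110110011011001100110011) mod 2 = 0+0+0+1+0+0+1+0+0+1+0+0+1+1+0+0+0+0+0+0+0+1+0+0+0+0 mod 2 = 0
  c[2] = d·G[:,2] = (00010010110011100001010100)·(10000000000000000000000000) mod 2 = 0+0+0+0+0+0+0+0+0+0+0+0+0+0+0+0+0+0+0+0+0+0+0+0+0+0 mod 2 = 0
  c[3] = d·G[:,3] = (00010010110011100001010100)·(01110001111000111100001111) mod 2 = 0+0+0+1+0+0+0+0+1+1+0+0+0+0+1+0+0+0+0+0+0+0+0+1+0+0 mod 2 = 1
  c[4] = d·G[:,4] = (00010010110011100001010100)·(01000000000000000000000000) mod 2 = 0+0+0+0+0+0+0+0+0+0+0+0+0+0+0+0+0+0+0+0+0+0+0+0+0+0 mod 2 = 0
  c[5] = d·G[:,5] = (00010010110011100001010100)·(00100000000000000000000000) mod 2 = 0+0+0+0+0+0+0+0+0+0+0+0+0+0+0+0+0+0+0+0+0+0+0+0+0+0 mod 2 = 0
  c[6] = d·G[:,6] = (00010010110011100001010100)·(00010000000000000000000000) mod 2 = 0+0+0+1+0+0+0+0+0+0+0+0+0+0+0+0+0+0+0+0+0+0+0+0+0+0 mod 2 = 1
  c[7] = d·G[:,7] = (00010010110011100001010100)·(00001111111000000011111111) mod 2 = 0+0+0+0+0+0+1+0+1+1+0+0+0+0+0+0+0+0+0+1+0+1+0+1+0+0 mod 2 = 0
  c[8] = d·G[:,8] = (00010010110011100001010100)·(00001000000000000000000000) mod 2 = 0+0+0+0+0+0+0+0+0+0+0+0+0+0+0+0+0+0+0+0+0+0+0+0+0+0 mod 2 = 0
  c[9] = d·G[:,9] = (00010010110011100001010100)·(00000100000000000000000000) mod 2 = 0+0+0+0+0+0+0+0+0+0+0+0+0+0+0+0+0+0+0+0+0+0+0+0+0+0 mod 2 = 0
  c[10] = d·G[:,10] = (00010010110011100001010100)·(00000010000000000000000000) mod 2 = 0+0+0+0+0+0+1+0+0+0+0+0+0+0+0+0+0+0+0+0+0+0+0+0+0+0 mod 2 = 1
  c[11] = d·G[:,11] = (00010010110011100001010100)·(00000001000000000000000000) mod 2 = 0+0+0+0+0+0+0+0+0+0+0+0+0+0+0+0+0+0+0+0+0+0+0+0+0+0 mod 2 = 0
  c[12] = d·G[:,12] = (00010010110011100001010100)·(00000000100000000000000000) mod 2 = 0+0+0+0+0+0+0+0+1+0+0+0+0+0+0+0+0+0+0+0+0+0+0+0+0+0 mod 2 = 1
  c[13] = d·G[:,13] = (00010010110011100001010100)·(00000000010000000000000000) mod 2 = 0+0+0+0+0+0+0+0+0+1+0+0+0+0+0+0+0+0+0+0+0+0+0+0+0+0 mod 2 = 1
  c[14] = d·G[:,14] = (00010010110011100001010100)·(00000000001000000000000000) mod 2 = 0+0+0+0+0+0+0+0+0+0+0+0+0+0+0+0+0+0+0+0+0+0+0+0+0+0 mod 2 = 0
  c[15] = d·G[:,15] = (00010010110011100001010100)·(00000000000111111111111111) mod 2 = 0+0+0+0+0+0+0+0+0+0+0+0+1+1+1+0+0+0+0+1+0+1+0+1+0+0 mod 2 = 0
  c[16] = d·G[:,16] = (00010010110011100001010100)·(00000000000100000000000000) mod 2 = 0+0+0+0+0+0+0+0+0+0+0+0+0+0+0+0+0+0+0+0+0+0+0+0+0+0 mod 2 = 0
  c[17] = d·G[:,17] = (00010010110011100001010100)·(00000000000010000000000000) mod 2 = 0+0+0+0+0+0+0+0+0+0+0+0+1+0+0+0+0+0+0+0+0+0+0+0+0+0 mod 2 = 1
  c[18] = d·G[:,18] = (00010010110011100001010100)·(00000000000001000000000000) mod 2 = 0+0+0+0+0+0+0+0+0+0+0+0+0+1+0+0+0+0+0+0+0+0+0+0+0+0 mod 2 = 1
  c[19] = d·G[:,19] = (00010010110011100001010100)·(00000000000000100000000000) mod 2 = 0+0+0+0+0+0+0+0+0+0+0+0+0+0+1+0+0+0+0+0+0+0+0+0+0+0 mod 2 = 1
  c[20] = d·G[:,20] = (00010010110011100001010100)·(00000000000000010000000000) mod 2 = 0+0+0+0+0+0+0+0+0+0+0+0+0+0+0+0+0+0+0+0+0+0+0+0+0+0 mod 2 = 0
  c[21] = d·G[:,21] = (00010010110011100001010100)·(00000000000000001000000000) mod 2 = 0+0+0+0+0+0+0+0+0+0+0+0+0+0+0+0+0+0+0+0+0+0+0+0+0+0 mod 2 = 0
  c[22] = d·G[:,22] = (00010010110011100001010100)·(00000000000000000100000000) mod 2 = 0+0+0+0+0+0+0+0+0+0+0+0+0+0+0+0+0+0+0+0+0+0+0+0+0+0 mod 2 = 0
  c[23] = d·G[:,23] = (00010010110011100001010100)·(00000000000000000010000000) mod 2 = 0+0+0+0+0+0+0+0+0+0+0+0+0+0+0+0+0+0+0+0+0+0+0+0+0+0 mod 2 = 0
  c[24] = d·G[:,24] = (00010010110011100001010100)·(00000000000000000001000000) mod 2 = 0+0+0+0+0+0+0+0+0+0+0+0+0+0+0+0+0+0+0+1+0+0+0+0+0+0 mod 2 = 1
  c[25] = d·G[:,25] = (00010010110011100001010100)·(00000000000000000000100000) mod 2 = 0+0+0+0+0+0+0+0+0+0+0+0+0+0+0+0+0+0+0+0+0+0+0+0+0+0 mod 2 = 0
  c[26] = d·G[:,26] = (00010010110011100001010100)·(00000000000000000000010000) mod 2 = 0+0+0+0+0+0+0+0+0+0+0+0+0+0+0+0+0+0+0+0+0+1+0+0+0+0 mod 2 = 1
  c[27] = d·G[:,27] = (00010010110011100001010100)·(00000000000000000000001000) mod 2 = 0+0+0+0+0+0+0+0+0+0+0+0+0+0+0+0+0+0+0+0+0+0+0+0+0+0 mod 2 = 0
  c[28] = d·G[:,28] = (00010010110011100001010100)·(00000000000000000000000100) mod 2 = 0+0+0+0+0+0+0+0+0+0+0+0+0+0+0+0+0+0+0+0+0+0+0+1+0+0 mod 2 = 1
  c[29] = d·G[:,29] = (00010010110011100001010100)·(00000000000000000000000010) mod 2 = 0+0+0+0+0+0+0+0+0+0+0+0+0+0+0+0+0+0+0+0+0+0+0+0+0+0 mod 2 = 0
  c[30] = d·G[:,30] = (00010010110011100001010100)·(00000000000000000000000001) mod 2 = 0+0+0+0+0+0+0+0+0+0+0+0+0+0+0+0+0+0+0+0+0+0+0+0+0+0 mod 2 = 0
Codeword = 1001001000101100011100001010100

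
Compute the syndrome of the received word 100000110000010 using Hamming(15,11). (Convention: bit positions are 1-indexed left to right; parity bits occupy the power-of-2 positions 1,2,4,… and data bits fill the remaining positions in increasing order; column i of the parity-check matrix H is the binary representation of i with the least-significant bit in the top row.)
Syndrome s = H · r^T (mod 2), r = 100000110000010:
  s[0] = (101010101010101)·(100000110000010) mod 2 = 1+0+0+0+0+0+1+0+0+0+0+0+0+0+0 mod 2 = 0
  s[1] = (011001100110011)·(100000110000010) mod 2 = 0+0+0+0+0+0+1+0+0+0+0+0+0+1+0 mod 2 = 0
  s[2] = (000111100001111)·(100000110000010) mod 2 = 0+0+0+0+0+0+1+0+0+0+0+0+0+1+0 mod 2 = 0
  s[3] = (000000011111111)·(100000110000010) mod 2 = 0+0+0+0+0+0+0+1+0+0+0+0+0+1+0 mod 2 = 0
Syndrome = 0000
s = 0: no error detected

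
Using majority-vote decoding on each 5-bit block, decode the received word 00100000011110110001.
Split into 5-bit blocks and majority-vote each:
  block 1 = 00100: 1 ones, 4 zeros → 0
  block 2 = 00001: 1 ones, 4 zeros → 0
  block 3 = 11101: 4 ones, 1 zeros → 1
  block 4 = 10001: 2 ones, 3 zeros → 0
Decoded = 0010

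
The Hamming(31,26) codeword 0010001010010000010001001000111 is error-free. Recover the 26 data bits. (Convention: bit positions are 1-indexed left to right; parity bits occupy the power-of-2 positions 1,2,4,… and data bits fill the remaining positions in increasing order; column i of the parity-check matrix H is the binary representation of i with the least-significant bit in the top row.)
Parity bits occupy power-of-2 positions; data bits are at positions {3,5,6,7,9,10,11,12,13,14,15,17,18,19,20,21,22,23,24,25,26,27,28,29,30,31} (1-indexed).
Extract: c[3]=1 c[5]=0 c[6]=0 c[7]=1 c[9]=1 c[10]=0 c[11]=0 c[12]=1 c[13]=0 c[14]=0 c[15]=0 c[17]=0 c[18]=1 c[19]=0 c[20]=0 c[21]=0 c[22]=1 c[23]=0 c[24]=0 c[25]=1 c[26]=0 c[27]=0 c[28]=0 c[29]=1 c[30]=1 c[31]=1
Data = 10011001000010001001000111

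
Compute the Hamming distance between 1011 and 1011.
XOR = 0000, count of 1s = 0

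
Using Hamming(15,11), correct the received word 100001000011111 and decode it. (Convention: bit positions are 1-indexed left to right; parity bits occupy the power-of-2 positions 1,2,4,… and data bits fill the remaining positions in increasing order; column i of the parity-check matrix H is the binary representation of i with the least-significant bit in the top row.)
Syndrome s = H · r^T (mod 2), r = 100001000011111:
  s[0] = (101010101010101)·(100001000011111) mod 2 = 1+0+0+0+0+0+0+0+0+0+1+0+1+0+1 mod 2 = 0
  s[1] = (011001100110011)·(100001000011111) mod 2 = 0+0+0+0+0+1+0+0+0+0+1+0+0+1+1 mod 2 = 0
  s[2] = (000111100001111)·(100001000011111) mod 2 = 0+0+0+0+0+1+0+0+0+0+0+1+1+1+1 mod 2 = 1
  s[3] = (000000011111111)·(100001000011111) mod 2 = 0+0+0+0+0+0+0+0+0+0+1+1+1+1+1 mod 2 = 1
Syndrome = 0011
Column 12 of H equals this syndrome → error at bit 12 (1-indexed).
Flip bit 12: 100001000011111 → 100001000010111
Extract data bits at positions {3,5,6,7,9,10,11,12,13,14,15}: 00100010111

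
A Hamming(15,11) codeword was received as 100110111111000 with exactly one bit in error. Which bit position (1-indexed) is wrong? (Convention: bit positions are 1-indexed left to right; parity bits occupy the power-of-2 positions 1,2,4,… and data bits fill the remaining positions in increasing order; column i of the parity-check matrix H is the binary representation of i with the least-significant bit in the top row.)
Syndrome s = H · r^T (mod 2), r = 100110111111000:
  s[0] = (101010101010101)·(100110111111000) mod 2 = 1+0+0+0+1+0+1+0+1+0+1+0+0+0+0 mod 2 = 1
  s[1] = (011001100110011)·(100110111111000) mod 2 = 0+0+0+0+0+0+1+0+0+1+1+0+0+0+0 mod 2 = 1
  s[2] = (000111100001111)·(100110111111000) mod 2 = 0+0+0+1+1+0+1+0+0+0+0+1+0+0+0 mod 2 = 0
  s[3] = (000000011111111)·(100110111111000) mod 2 = 0+0+0+0+0+0+0+1+1+1+1+1+0+0+0 mod 2 = 1
Syndrome = 1101
Column i of H is the binary representation of i, so the syndrome is the binary index of the flipped bit.
Read s = 1101 with s[0] as LSB: 1·2^0 + 1·2^1 + 0·2^2 + 1·2^3 = 11.
Error is at bit position 11.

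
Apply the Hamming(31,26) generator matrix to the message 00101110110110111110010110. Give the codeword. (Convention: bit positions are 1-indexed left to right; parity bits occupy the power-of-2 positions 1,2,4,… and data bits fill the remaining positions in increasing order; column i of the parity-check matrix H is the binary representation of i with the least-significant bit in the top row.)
Codeword c = d · G (mod 2), d = 00101110110110111110010110:
  c[0] = d·G[:,0] = (00101110110110111110010110)·(11011010101101010101010101) mod 2 = 0+0+0+0+1+0+1+0+1+0+0+1+0+0+0+1+0+1+0+0+0+1+0+1+0+0 mod 2 = 0
  c[1] = d·G[:,1] = (00101110110110111110010110)·(10110110011011001100110011) mod 2 = 0+0+1+0+0+1+1+0+0+1+0+0+1+0+0+0+1+1+0+0+0+1+0+0+1+0 mod 2 = 1
  c[2] = d·G[:,2] = (00101110110110111110010110)·(10000000000000000000000000) mod 2 = 0+0+0+0+0+0+0+0+0+0+0+0+0+0+0+0+0+0+0+0+0+0+0+0+0+0 mod 2 = 0
  c[3] = d·G[:,3] = (00101110110110111110010110)·(01110001111000111100001111) mod 2 = 0+0+1+0+0+0+0+0+1+1+0+0+0+0+1+1+1+1+0+0+0+0+0+1+1+0 mod 2 = 1
  c[4] = d·G[:,4] = (00101110110110111110010110)·(01000000000000000000000000) mod 2 = 0+0+0+0+0+0+0+0+0+0+0+0+0+0+0+0+0+0+0+0+0+0+0+0+0+0 mod 2 = 0
  c[5] = d·G[:,5] = (00101110110110111110010110)·(00100000000000000000000000) mod 2 = 0+0+1+0+0+0+0+0+0+0+0+0+0+0+0+0+0+0+0+0+0+0+0+0+0+0 mod 2 = 1
  c[6] = d·G[:,6] = (00101110110110111110010110)·(00010000000000000000000000) mod 2 = 0+0+0+0+0+0+0+0+0+0+0+0+0+0+0+0+0+0+0+0+0+0+0+0+0+0 mod 2 = 0
  c[7] = d·G[:,7] = (00101110110110111110010110)·(00001111111000000011111111) mod 2 = 0+0+0+0+1+1+1+0+1+1+0+0+0+0+0+0+0+0+1+0+0+1+0+1+1+0 mod 2 = 1
  c[8] = d·G[:,8] = (00101110110110111110010110)·(00001000000000000000000000) mod 2 = 0+0+0+0+1+0+0+0+0+0+0+0+0+0+0+0+0+0+0+0+0+0+0+0+0+0 mod 2 = 1
  c[9] = d·G[:,9] = (00101110110110111110010110)·(00000100000000000000000000) mod 2 = 0+0+0+0+0+1+0+0+0+0+0+0+0+0+0+0+0+0+0+0+0+0+0+0+0+0 mod 2 = 1
  c[10] = d·G[:,10] = (00101110110110111110010110)·(00000010000000000000000000) mod 2 = 0+0+0+0+0+0+1+0+0+0+0+0+0+0+0+0+0+0+0+0+0+0+0+0+0+0 mod 2 = 1
  c[11] = d·G[:,11] = (00101110110110111110010110)·(00000001000000000000000000) mod 2 = 0+0+0+0+0+0+0+0+0+0+0+0+0+0+0+0+0+0+0+0+0+0+0+0+0+0 mod 2 = 0
  c[12] = d·G[:,12] = (00101110110110111110010110)·(00000000100000000000000000) mod 2 = 0+0+0+0+0+0+0+0+1+0+0+0+0+0+0+0+0+0+0+0+0+0+0+0+0+0 mod 2 = 1
  c[13] = d·G[:,13] = (00101110110110111110010110)·(00000000010000000000000000) mod 2 = 0+0+0+0+0+0+0+0+0+1+0+0+0+0+0+0+0+0+0+0+0+0+0+0+0+0 mod 2 = 1
  c[14] = d·G[:,14] = (00101110110110111110010110)·(00000000001000000000000000) mod 2 = 0+0+0+0+0+0+0+0+0+0+0+0+0+0+0+0+0+0+0+0+0+0+0+0+0+0 mod 2 = 0
  c[15] = d·G[:,15] = (00101110110110111110010110)·(00000000000111111111111111) mod 2 = 0+0+0+0+0+0+0+0+0+0+0+1+1+0+1+1+1+1+1+0+0+1+0+1+1+0 mod 2 = 0
  c[16] = d·G[:,16] = (00101110110110111110010110)·(00000000000100000000000000) mod 2 = 0+0+0+0+0+0+0+0+0+0+0+1+0+0+0+0+0+0+0+0+0+0+0+0+0+0 mod 2 = 1
  c[17] = d·G[:,17] = (00101110110110111110010110)·(00000000000010000000000000) mod 2 = 0+0+0+0+0+0+0+0+0+0+0+0+1+0+0+0+0+0+0+0+0+0+0+0+0+0 mod 2 = 1
  c[18] = d·G[:,18] = (00101110110110111110010110)·(00000000000001000000000000) mod 2 = 0+0+0+0+0+0+0+0+0+0+0+0+0+0+0+0+0+0+0+0+0+0+0+0+0+0 mod 2 = 0
  c[19] = d·G[:,19] = (00101110110110111110010110)·(00000000000000100000000000) mod 2 = 0+0+0+0+0+0+0+0+0+0+0+0+0+0+1+0+0+0+0+0+0+0+0+0+0+0 mod 2 = 1
  c[20] = d·G[:,20] = (00101110110110111110010110)·(00000000000000010000000000) mod 2 = 0+0+0+0+0+0+0+0+0+0+0+0+0+0+0+1+0+0+0+0+0+0+0+0+0+0 mod 2 = 1
  c[21] = d·G[:,21] = (00101110110110111110010110)·(00000000000000001000000000) mod 2 = 0+0+0+0+0+0+0+0+0+0+0+0+0+0+0+0+1+0+0+0+0+0+0+0+0+0 mod 2 = 1
  c[22] = d·G[:,22] = (00101110110110111110010110)·(00000000000000000100000000) mod 2 = 0+0+0+0+0+0+0+0+0+0+0+0+0+0+0+0+0+1+0+0+0+0+0+0+0+0 mod 2 = 1
  c[23] = d·G[:,23] = (00101110110110111110010110)·(00000000000000000010000000) mod 2 = 0+0+0+0+0+0+0+0+0+0+0+0+0+0+0+0+0+0+1+0+0+0+0+0+0+0 mod 2 = 1
  c[24] = d·G[:,24] = (00101110110110111110010110)·(00000000000000000001000000) mod 2 = 0+0+0+0+0+0+0+0+0+0+0+0+0+0+0+0+0+0+0+0+0+0+0+0+0+0 mod 2 = 0
  c[25] = d·G[:,25] = (00101110110110111110010110)·(00000000000000000000100000) mod 2 = 0+0+0+0+0+0+0+0+0+0+0+0+0+0+0+0+0+0+0+0+0+0+0+0+0+0 mod 2 = 0
  c[26] = d·G[:,26] = (00101110110110111110010110)·(00000000000000000000010000) mod 2 = 0+0+0+0+0+0+0+0+0+0+0+0+0+0+0+0+0+0+0+0+0+1+0+0+0+0 mod 2 = 1
  c[27] = d·G[:,27] = (00101110110110111110010110)·(00000000000000000000001000) mod 2 = 0+0+0+0+0+0+0+0+0+0+0+0+0+0+0+0+0+0+0+0+0+0+0+0+0+0 mod 2 = 0
  c[28] = d·G[:,28] = (00101110110110111110010110)·(00000000000000000000000100) mod 2 = 0+0+0+0+0+0+0+0+0+0+0+0+0+0+0+0+0+0+0+0+0+0+0+1+0+0 mod 2 = 1
  c[29] = d·G[:,29] = (00101110110110111110010110)·(00000000000000000000000010) mod 2 = 0+0+0+0+0+0+0+0+0+0+0+0+0+0+0+0+0+0+0+0+0+0+0+0+1+0 mod 2 = 1
  c[30] = d·G[:,30] = (00101110110110111110010110)·(00000000000000000000000001) mod 2 = 0+0+0+0+0+0+0+0+0+0+0+0+0+0+0+0+0+0+0+0+0+0+0+0+0+0 mod 2 = 0
Codeword = 0101010111101100110111110010110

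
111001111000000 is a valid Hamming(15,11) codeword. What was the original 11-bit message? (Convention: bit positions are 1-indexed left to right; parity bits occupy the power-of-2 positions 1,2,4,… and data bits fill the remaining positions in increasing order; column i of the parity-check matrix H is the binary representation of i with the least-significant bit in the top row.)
Parity bits occupy power-of-2 positions; data bits are at positions {3,5,6,7,9,10,11,12,13,14,15} (1-indexed).
Extract: c[3]=1 c[5]=0 c[6]=1 c[7]=1 c[9]=1 c[10]=0 c[11]=0 c[12]=0 c[13]=0 c[14]=0 c[15]=0
Data = 10111000000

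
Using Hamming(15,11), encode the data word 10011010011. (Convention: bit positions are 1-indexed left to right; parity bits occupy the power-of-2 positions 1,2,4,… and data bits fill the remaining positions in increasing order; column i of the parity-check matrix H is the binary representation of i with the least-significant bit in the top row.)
Codeword c = d · G (mod 2), d = 10011010011:
  c[0] = d·G[:,0] = (10011010011)·(11011010101) mod 2 = 1+0+0+1+1+0+1+0+0+0+1 mod 2 = 1
  c[1] = d·G[:,1] = (10011010011)·(10110110011) mod 2 = 1+0+0+1+0+0+1+0+0+1+1 mod 2 = 1
  c[2] = d·G[:,2] = (10011010011)·(10000000000) mod 2 = 1+0+0+0+0+0+0+0+0+0+0 mod 2 = 1
  c[3] = d·G[:,3] = (10011010011)·(01110001111) mod 2 = 0+0+0+1+0+0+0+0+0+1+1 mod 2 = 1
  c[4] = d·G[:,4] = (10011010011)·(01000000000) mod 2 = 0+0+0+0+0+0+0+0+0+0+0 mod 2 = 0
  c[5] = d·G[:,5] = (10011010011)·(00100000000) mod 2 = 0+0+0+0+0+0+0+0+0+0+0 mod 2 = 0
  c[6] = d·G[:,6] = (10011010011)·(00010000000) mod 2 = 0+0+0+1+0+0+0+0+0+0+0 mod 2 = 1
  c[7] = d·G[:,7] = (10011010011)·(00001111111) mod 2 = 0+0+0+0+1+0+1+0+0+1+1 mod 2 = 0
  c[8] = d·G[:,8] = (10011010011)·(00001000000) mod 2 = 0+0+0+0+1+0+0+0+0+0+0 mod 2 = 1
  c[9] = d·G[:,9] = (10011010011)·(00000100000) mod 2 = 0+0+0+0+0+0+0+0+0+0+0 mod 2 = 0
  c[10] = d·G[:,10] = (10011010011)·(00000010000) mod 2 = 0+0+0+0+0+0+1+0+0+0+0 mod 2 = 1
  c[11] = d·G[:,11] = (10011010011)·(00000001000) mod 2 = 0+0+0+0+0+0+0+0+0+0+0 mod 2 = 0
  c[12] = d·G[:,12] = (10011010011)·(00000000100) mod 2 = 0+0+0+0+0+0+0+0+0+0+0 mod 2 = 0
  c[13] = d·G[:,13] = (10011010011)·(00000000010) mod 2 = 0+0+0+0+0+0+0+0+0+1+0 mod 2 = 1
  c[14] = d·G[:,14] = (10011010011)·(00000000001) mod 2 = 0+0+0+0+0+0+0+0+0+0+1 mod 2 = 1
Codeword = 111100101010011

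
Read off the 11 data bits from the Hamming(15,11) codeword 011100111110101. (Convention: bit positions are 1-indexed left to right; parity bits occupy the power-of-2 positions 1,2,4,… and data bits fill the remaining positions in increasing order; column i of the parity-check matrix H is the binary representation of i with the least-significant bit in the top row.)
Parity bits occupy power-of-2 positions; data bits are at positions {3,5,6,7,9,10,11,12,13,14,15} (1-indexed).
Extract: c[3]=1 c[5]=0 c[6]=0 c[7]=1 c[9]=1 c[10]=1 c[11]=1 c[12]=0 c[13]=1 c[14]=0 c[15]=1
Data = 10011110101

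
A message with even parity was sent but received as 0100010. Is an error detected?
Sum of received bits: 0+1+0+0+0+1+0 = 2; 2 mod 2 = 0. Result is 0 → no error detected.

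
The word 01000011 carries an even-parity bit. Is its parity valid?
Sum of all bits: 0+1+0+0+0+0+1+1 = 3; 3 mod 2 = 1. Result is 1 → parity error detected.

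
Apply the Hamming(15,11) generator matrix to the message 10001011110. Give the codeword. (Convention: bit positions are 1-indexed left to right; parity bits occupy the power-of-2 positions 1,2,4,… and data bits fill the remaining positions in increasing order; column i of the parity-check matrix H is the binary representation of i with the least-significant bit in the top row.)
Codeword c = d · G (mod 2), d = 10001011110:
  c[0] = d·G[:,0] = (10001011110)·(11011010101) mod 2 = 1+0+0+0+1+0+1+0+1+0+0 mod 2 = 0
  c[1] = d·G[:,1] = (10001011110)·(10110110011) mod 2 = 1+0+0+0+0+0+1+0+0+1+0 mod 2 = 1
  c[2] = d·G[:,2] = (10001011110)·(10000000000) mod 2 = 1+0+0+0+0+0+0+0+0+0+0 mod 2 = 1
  c[3] = d·G[:,3] = (10001011110)·(01110001111) mod 2 = 0+0+0+0+0+0+0+1+1+1+0 mod 2 = 1
  c[4] = d·G[:,4] = (10001011110)·(01000000000) mod 2 = 0+0+0+0+0+0+0+0+0+0+0 mod 2 = 0
  c[5] = d·G[:,5] = (10001011110)·(00100000000) mod 2 = 0+0+0+0+0+0+0+0+0+0+0 mod 2 = 0
  c[6] = d·G[:,6] = (10001011110)·(00010000000) mod 2 = 0+0+0+0+0+0+0+0+0+0+0 mod 2 = 0
  c[7] = d·G[:,7] = (10001011110)·(00001111111) mod 2 = 0+0+0+0+1+0+1+1+1+1+0 mod 2 = 1
  c[8] = d·G[:,8] = (10001011110)·(00001000000) mod 2 = 0+0+0+0+1+0+0+0+0+0+0 mod 2 = 1
  c[9] = d·G[:,9] = (10001011110)·(00000100000) mod 2 = 0+0+0+0+0+0+0+0+0+0+0 mod 2 = 0
  c[10] = d·G[:,10] = (10001011110)·(00000010000) mod 2 = 0+0+0+0+0+0+1+0+0+0+0 mod 2 = 1
  c[11] = d·G[:,11] = (10001011110)·(00000001000) mod 2 = 0+0+0+0+0+0+0+1+0+0+0 mod 2 = 1
  c[12] = d·G[:,12] = (10001011110)·(00000000100) mod 2 = 0+0+0+0+0+0+0+0+1+0+0 mod 2 = 1
  c[13] = d·G[:,13] = (10001011110)·(00000000010) mod 2 = 0+0+0+0+0+0+0+0+0+1+0 mod 2 = 1
  c[14] = d·G[:,14] = (10001011110)·(00000000001) mod 2 = 0+0+0+0+0+0+0+0+0+0+0 mod 2 = 0
Codeword = 011100011011110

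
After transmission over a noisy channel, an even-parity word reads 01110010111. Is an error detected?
Sum of received bits: 0+1+1+1+0+0+1+0+1+1+1 = 7; 7 mod 2 = 1. Result is 1 ≠ 0 → error detected.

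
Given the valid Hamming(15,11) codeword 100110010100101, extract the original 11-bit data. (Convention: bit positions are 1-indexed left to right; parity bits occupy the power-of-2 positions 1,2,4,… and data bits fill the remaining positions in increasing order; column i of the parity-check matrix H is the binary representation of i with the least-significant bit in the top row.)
Parity bits occupy power-of-2 positions; data bits are at positions {3,5,6,7,9,10,11,12,13,14,15} (1-indexed).
Extract: c[3]=0 c[5]=1 c[6]=0 c[7]=0 c[9]=0 c[10]=1 c[11]=0 c[12]=0 c[13]=1 c[14]=0 c[15]=1
Data = 01000100101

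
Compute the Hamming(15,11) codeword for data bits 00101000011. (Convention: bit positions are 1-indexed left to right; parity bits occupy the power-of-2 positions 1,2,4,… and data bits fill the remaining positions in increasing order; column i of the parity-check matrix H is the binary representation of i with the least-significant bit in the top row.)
Codeword c = d · G (mod 2), d = 00101000011:
  c[0] = d·G[:,0] = (00101000011)·(11011010101) mod 2 = 0+0+0+0+1+0+0+0+0+0+1 mod 2 = 0
  c[1] = d·G[:,1] = (00101000011)·(10110110011) mod 2 = 0+0+1+0+0+0+0+0+0+1+1 mod 2 = 1
  c[2] = d·G[:,2] = (00101000011)·(10000000000) mod 2 = 0+0+0+0+0+0+0+0+0+0+0 mod 2 = 0
  c[3] = d·G[:,3] = (00101000011)·(01110001111) mod 2 = 0+0+1+0+0+0+0+0+0+1+1 mod 2 = 1
  c[4] = d·G[:,4] = (00101000011)·(01000000000) mod 2 = 0+0+0+0+0+0+0+0+0+0+0 mod 2 = 0
  c[5] = d·G[:,5] = (00101000011)·(00100000000) mod 2 = 0+0+1+0+0+0+0+0+0+0+0 mod 2 = 1
  c[6] = d·G[:,6] = (00101000011)·(00010000000) mod 2 = 0+0+0+0+0+0+0+0+0+0+0 mod 2 = 0
  c[7] = d·G[:,7] = (00101000011)·(00001111111) mod 2 = 0+0+0+0+1+0+0+0+0+1+1 mod 2 = 1
  c[8] = d·G[:,8] = (00101000011)·(00001000000) mod 2 = 0+0+0+0+1+0+0+0+0+0+0 mod 2 = 1
  c[9] = d·G[:,9] = (00101000011)·(00000100000) mod 2 = 0+0+0+0+0+0+0+0+0+0+0 mod 2 = 0
  c[10] = d·G[:,10] = (00101000011)·(00000010000) mod 2 = 0+0+0+0+0+0+0+0+0+0+0 mod 2 = 0
  c[11] = d·G[:,11] = (00101000011)·(00000001000) mod 2 = 0+0+0+0+0+0+0+0+0+0+0 mod 2 = 0
  c[12] = d·G[:,12] = (00101000011)·(00000000100) mod 2 = 0+0+0+0+0+0+0+0+0+0+0 mod 2 = 0
  c[13] = d·G[:,13] = (00101000011)·(00000000010) mod 2 = 0+0+0+0+0+0+0+0+0+1+0 mod 2 = 1
  c[14] = d·G[:,14] = (00101000011)·(00000000001) mod 2 = 0+0+0+0+0+0+0+0+0+0+1 mod 2 = 1
Codeword = 010101011000011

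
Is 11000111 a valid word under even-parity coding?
Sum of all bits: 1+1+0+0+0+1+1+1 = 5; 5 mod 2 = 1. Result is 1 → parity error detected.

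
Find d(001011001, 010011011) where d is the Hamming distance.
XOR = 011000010, count of 1s = 3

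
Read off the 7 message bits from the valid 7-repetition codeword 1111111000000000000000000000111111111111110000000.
Split into 7-bit blocks: 1111111 0000000 0000000 0000000 1111111 1111111 0000000
Data = 1000110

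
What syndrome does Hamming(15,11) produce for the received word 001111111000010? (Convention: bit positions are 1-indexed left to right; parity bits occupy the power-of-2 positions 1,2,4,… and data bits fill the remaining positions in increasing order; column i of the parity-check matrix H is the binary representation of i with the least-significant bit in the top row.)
Syndrome s = H · r^T (mod 2), r = 001111111000010:
  s[0] = (101010101010101)·(001111111000010) mod 2 = 0+0+1+0+1+0+1+0+1+0+0+0+0+0+0 mod 2 = 0
  s[1] = (011001100110011)·(001111111000010) mod 2 = 0+0+1+0+0+1+1+0+0+0+0+0+0+1+0 mod 2 = 0
  s[2] = (000111100001111)·(001111111000010) mod 2 = 0+0+0+1+1+1+1+0+0+0+0+0+0+1+0 mod 2 = 1
  s[3] = (000000011111111)·(001111111000010) mod 2 = 0+0+0+0+0+0+0+1+1+0+0+0+0+1+0 mod 2 = 1
Syndrome = 0011
Non-zero syndrome: error at position 12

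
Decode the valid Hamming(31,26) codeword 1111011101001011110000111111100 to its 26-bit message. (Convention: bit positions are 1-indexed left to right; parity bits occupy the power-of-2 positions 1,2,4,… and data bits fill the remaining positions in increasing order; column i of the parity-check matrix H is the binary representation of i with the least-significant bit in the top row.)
Parity bits occupy power-of-2 positions; data bits are at positions {3,5,6,7,9,10,11,12,13,14,15,17,18,19,20,21,22,23,24,25,26,27,28,29,30,31} (1-indexed).
Extract: c[3]=1 c[5]=0 c[6]=1 c[7]=1 c[9]=0 c[10]=1 c[11]=0 c[12]=0 c[13]=1 c[14]=0 c[15]=1 c[17]=1 c[18]=1 c[19]=0 c[20]=0 c[21]=0 c[22]=0 c[23]=1 c[24]=1 c[25]=1 c[26]=1 c[27]=1 c[28]=1 c[29]=1 c[30]=0 c[31]=0
Data = 10110100101110000111111100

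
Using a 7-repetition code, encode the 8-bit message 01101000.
Repeat each bit 7× and concatenate:
0→0000000  1→1111111  1→1111111  0→0000000  1→1111111  0→0000000  0→0000000  0→0000000
Codeword = 00000001111111111111100000001111111000000000000000000000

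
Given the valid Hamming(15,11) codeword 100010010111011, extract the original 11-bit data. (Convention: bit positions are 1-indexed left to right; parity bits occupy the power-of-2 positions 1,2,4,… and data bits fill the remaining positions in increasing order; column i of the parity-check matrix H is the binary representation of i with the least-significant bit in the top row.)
Parity bits occupy power-of-2 positions; data bits are at positions {3,5,6,7,9,10,11,12,13,14,15} (1-indexed).
Extract: c[3]=0 c[5]=1 c[6]=0 c[7]=0 c[9]=0 c[10]=1 c[11]=1 c[12]=1 c[13]=0 c[14]=1 c[15]=1
Data = 01000111011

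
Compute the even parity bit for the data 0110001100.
Sum of data bits: 0+1+1+0+0+0+1+1+0+0 = 4.
4 mod 2 = 0, so parity bit = 0.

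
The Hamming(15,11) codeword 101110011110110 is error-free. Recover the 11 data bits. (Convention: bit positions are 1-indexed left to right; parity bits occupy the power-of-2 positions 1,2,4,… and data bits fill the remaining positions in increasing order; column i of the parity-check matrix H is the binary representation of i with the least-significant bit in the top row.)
Parity bits occupy power-of-2 positions; data bits are at positions {3,5,6,7,9,10,11,12,13,14,15} (1-indexed).
Extract: c[3]=1 c[5]=1 c[6]=0 c[7]=0 c[9]=1 c[10]=1 c[11]=1 c[12]=0 c[13]=1 c[14]=1 c[15]=0
Data = 11001110110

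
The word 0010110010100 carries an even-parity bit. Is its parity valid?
Sum of all bits: 0+0+1+0+1+1+0+0+1+0+1+0+0 = 5; 5 mod 2 = 1. Result is 1 → parity error detected.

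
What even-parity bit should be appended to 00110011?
Sum of data bits: 0+0+1+1+0+0+1+1 = 4.
4 mod 2 = 0, so parity bit = 0.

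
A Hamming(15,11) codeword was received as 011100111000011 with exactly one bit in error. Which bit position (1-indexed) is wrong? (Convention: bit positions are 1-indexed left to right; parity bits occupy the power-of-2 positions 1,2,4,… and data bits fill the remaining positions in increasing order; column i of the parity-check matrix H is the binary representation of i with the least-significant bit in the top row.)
Syndrome s = H · r^T (mod 2), r = 011100111000011:
  s[0] = (101010101010101)·(011100111000011) mod 2 = 0+0+1+0+0+0+1+0+1+0+0+0+0+0+1 mod 2 = 0
  s[1] = (011001100110011)·(011100111000011) mod 2 = 0+1+1+0+0+0+1+0+0+0+0+0+0+1+1 mod 2 = 1
  s[2] = (000111100001111)·(011100111000011) mod 2 = 0+0+0+1+0+0+1+0+0+0+0+0+0+1+1 mod 2 = 0
  s[3] = (000000011111111)·(011100111000011) mod 2 = 0+0+0+0+0+0+0+1+1+0+0+0+0+1+1 mod 2 = 0
Syndrome = 0100
Column i of H is the binary representation of i, so the syndrome is the binary index of the flipped bit.
Read s = 0100 with s[0] as LSB: 0·2^0 + 1·2^1 + 0·2^2 + 0·2^3 = 2.
Error is at bit position 2.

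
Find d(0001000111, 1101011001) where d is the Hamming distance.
XOR = 1100011110, count of 1s = 6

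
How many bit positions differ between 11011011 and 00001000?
XOR = 11010011, count of 1s = 5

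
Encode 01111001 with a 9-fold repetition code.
Repeat each bit 9× and concatenate:
0→000000000  1→111111111  1→111111111  1→111111111  1→111111111  0→000000000  0→000000000  1→111111111
Codeword = 000000000111111111111111111111111111111111111000000000000000000111111111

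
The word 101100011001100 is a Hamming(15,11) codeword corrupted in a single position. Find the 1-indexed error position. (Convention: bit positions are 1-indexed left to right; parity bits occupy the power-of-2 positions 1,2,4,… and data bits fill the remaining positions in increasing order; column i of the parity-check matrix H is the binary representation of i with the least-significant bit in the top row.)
Syndrome s = H · r^T (mod 2), r = 101100011001100:
  s[0] = (101010101010101)·(101100011001100) mod 2 = 1+0+1+0+0+0+0+0+1+0+0+0+1+0+0 mod 2 = 0
  s[1] = (011001100110011)·(101100011001100) mod 2 = 0+0+1+0+0+0+0+0+0+0+0+0+0+0+0 mod 2 = 1
  s[2] = (000111100001111)·(101100011001100) mod 2 = 0+0+0+1+0+0+0+0+0+0+0+1+1+0+0 mod 2 = 1
  s[3] = (000000011111111)·(101100011001100) mod 2 = 0+0+0+0+0+0+0+1+1+0+0+1+1+0+0 mod 2 = 0
Syndrome = 0110
Column i of H is the binary representation of i, so the syndrome is the binary index of the flipped bit.
Read s = 0110 with s[0] as LSB: 0·2^0 + 1·2^1 + 1·2^2 + 0·2^3 = 6.
Error is at bit position 6.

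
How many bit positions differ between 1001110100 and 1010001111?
XOR = 0011111011, count of 1s = 7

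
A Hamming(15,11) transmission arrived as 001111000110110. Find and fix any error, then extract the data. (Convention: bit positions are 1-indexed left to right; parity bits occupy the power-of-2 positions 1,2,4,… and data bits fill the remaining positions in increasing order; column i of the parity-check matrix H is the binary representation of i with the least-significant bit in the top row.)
Syndrome s = H · r^T (mod 2), r = 001111000110110:
  s[0] = (101010101010101)·(001111000110110) mod 2 = 0+0+1+0+1+0+0+0+0+0+1+0+1+0+0 mod 2 = 0
  s[1] = (011001100110011)·(001111000110110) mod 2 = 0+0+1+0+0+1+0+0+0+1+1+0+0+1+0 mod 2 = 1
  s[2] = (000111100001111)·(001111000110110) mod 2 = 0+0+0+1+1+1+0+0+0+0+0+0+1+1+0 mod 2 = 1
  s[3] = (000000011111111)·(001111000110110) mod 2 = 0+0+0+0+0+0+0+0+0+1+1+0+1+1+0 mod 2 = 0
Syndrome = 0110
Column 6 of H equals this syndrome → error at bit 6 (1-indexed).
Flip bit 6: 001111000110110 → 001110000110110
Extract data bits at positions {3,5,6,7,9,10,11,12,13,14,15}: 11000110110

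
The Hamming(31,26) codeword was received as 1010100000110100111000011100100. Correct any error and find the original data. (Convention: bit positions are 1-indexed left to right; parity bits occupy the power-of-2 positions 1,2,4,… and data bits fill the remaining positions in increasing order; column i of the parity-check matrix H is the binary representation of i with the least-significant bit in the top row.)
Syndrome s = H · r^T (mod 2), r = 1010100000110100111000011100100:
  s[0] = (1010101010101010101010101010101)·(1010100000110100111000011100100) mod 2 = 1+0+1+0+1+0+0+0+0+0+1+0+0+0+0+0+1+0+1+0+0+0+0+0+1+0+0+0+1+0+0 mod 2 = 0
  s[1] = (0110011001100110011001100110011)·(1010100000110100111000011100100) mod 2 = 0+0+1+0+0+0+0+0+0+0+1+0+0+1+0+0+0+1+1+0+0+0+0+0+0+1+0+0+0+0+0 mod 2 = 0
  s[2] = (0001111000011110000111100001111)·(1010100000110100111000011100100) mod 2 = 0+0+0+0+1+0+0+0+0+0+0+1+0+1+0+0+0+0+0+0+0+0+0+0+0+0+0+0+1+0+0 mod 2 = 0
  s[3] = (0000000111111110000000011111111)·(1010100000110100111000011100100) mod 2 = 0+0+0+0+0+0+0+0+0+0+1+1+0+1+0+0+0+0+0+0+0+0+0+1+1+1+0+0+1+0+0 mod 2 = 1
  s[4] = (0000000000000001111111111111111)·(1010100000110100111000011100100) mod 2 = 0+0+0+0+0+0+0+0+0+0+0+0+0+0+0+0+1+1+1+0+0+0+0+1+1+1+0+0+1+0+0 mod 2 = 1
Syndrome = 00011
Column 24 of H equals this syndrome → error at bit 24 (1-indexed).
Flip bit 24: 1010100000110100111000011100100 → 1010100000110100111000001100100
Extract data bits at positions {3,5,6,7,9,10,11,12,13,14,15,17,18,19,20,21,22,23,24,25,26,27,28,29,30,31}: 11000011010111000001100100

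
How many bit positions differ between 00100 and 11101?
XOR = 11001, count of 1s = 3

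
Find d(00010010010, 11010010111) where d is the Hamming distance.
XOR = 11000000101, count of 1s = 4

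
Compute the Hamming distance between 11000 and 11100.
XOR = 00100, count of 1s = 1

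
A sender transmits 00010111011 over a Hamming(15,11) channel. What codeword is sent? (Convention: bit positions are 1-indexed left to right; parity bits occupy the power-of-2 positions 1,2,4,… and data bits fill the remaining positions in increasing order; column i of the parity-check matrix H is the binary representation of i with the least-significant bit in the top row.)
Codeword c = d · G (mod 2), d = 00010111011:
  c[0] = d·G[:,0] = (00010111011)·(11011010101) mod 2 = 0+0+0+1+0+0+1+0+0+0+1 mod 2 = 1
  c[1] = d·G[:,1] = (00010111011)·(10110110011) mod 2 = 0+0+0+1+0+1+1+0+0+1+1 mod 2 = 1
  c[2] = d·G[:,2] = (00010111011)·(10000000000) mod 2 = 0+0+0+0+0+0+0+0+0+0+0 mod 2 = 0
  c[3] = d·G[:,3] = (00010111011)·(01110001111) mod 2 = 0+0+0+1+0+0+0+1+0+1+1 mod 2 = 0
  c[4] = d·G[:,4] = (00010111011)·(01000000000) mod 2 = 0+0+0+0+0+0+0+0+0+0+0 mod 2 = 0
  c[5] = d·G[:,5] = (00010111011)·(00100000000) mod 2 = 0+0+0+0+0+0+0+0+0+0+0 mod 2 = 0
  c[6] = d·G[:,6] = (00010111011)·(00010000000) mod 2 = 0+0+0+1+0+0+0+0+0+0+0 mod 2 = 1
  c[7] = d·G[:,7] = (00010111011)·(00001111111) mod 2 = 0+0+0+0+0+1+1+1+0+1+1 mod 2 = 1
  c[8] = d·G[:,8] = (00010111011)·(00001000000) mod 2 = 0+0+0+0+0+0+0+0+0+0+0 mod 2 = 0
  c[9] = d·G[:,9] = (00010111011)·(00000100000) mod 2 = 0+0+0+0+0+1+0+0+0+0+0 mod 2 = 1
  c[10] = d·G[:,10] = (00010111011)·(00000010000) mod 2 = 0+0+0+0+0+0+1+0+0+0+0 mod 2 = 1
  c[11] = d·G[:,11] = (00010111011)·(00000001000) mod 2 = 0+0+0+0+0+0+0+1+0+0+0 mod 2 = 1
  c[12] = d·G[:,12] = (00010111011)·(00000000100) mod 2 = 0+0+0+0+0+0+0+0+0+0+0 mod 2 = 0
  c[13] = d·G[:,13] = (00010111011)·(00000000010) mod 2 = 0+0+0+0+0+0+0+0+0+1+0 mod 2 = 1
  c[14] = d·G[:,14] = (00010111011)·(00000000001) mod 2 = 0+0+0+0+0+0+0+0+0+0+1 mod 2 = 1
Codeword = 110000110111011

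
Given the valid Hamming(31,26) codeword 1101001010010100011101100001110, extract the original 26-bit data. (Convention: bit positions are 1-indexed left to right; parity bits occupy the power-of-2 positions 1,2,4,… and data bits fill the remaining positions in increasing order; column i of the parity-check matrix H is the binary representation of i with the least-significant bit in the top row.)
Parity bits occupy power-of-2 positions; data bits are at positions {3,5,6,7,9,10,11,12,13,14,15,17,18,19,20,21,22,23,24,25,26,27,28,29,30,31} (1-indexed).
Extract: c[3]=0 c[5]=0 c[6]=0 c[7]=1 c[9]=1 c[10]=0 c[11]=0 c[12]=1 c[13]=0 c[14]=1 c[15]=0 c[17]=0 c[18]=1 c[19]=1 c[20]=1 c[21]=0 c[22]=1 c[23]=1 c[24]=0 c[25]=0 c[26]=0 c[27]=0 c[28]=1 c[29]=1 c[30]=1 c[31]=0
Data = 00011001010011101100001110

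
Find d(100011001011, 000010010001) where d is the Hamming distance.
XOR = 100001011010, count of 1s = 5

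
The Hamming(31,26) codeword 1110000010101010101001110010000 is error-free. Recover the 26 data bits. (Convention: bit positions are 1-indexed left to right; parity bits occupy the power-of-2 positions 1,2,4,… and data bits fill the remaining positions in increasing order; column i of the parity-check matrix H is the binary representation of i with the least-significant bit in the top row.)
Parity bits occupy power-of-2 positions; data bits are at positions {3,5,6,7,9,10,11,12,13,14,15,17,18,19,20,21,22,23,24,25,26,27,28,29,30,31} (1-indexed).
Extract: c[3]=1 c[5]=0 c[6]=0 c[7]=0 c[9]=1 c[10]=0 c[11]=1 c[12]=0 c[13]=1 c[14]=0 c[15]=1 c[17]=1 c[18]=0 c[19]=1 c[20]=0 c[21]=0 c[22]=1 c[23]=1 c[24]=1 c[25]=0 c[26]=0 c[27]=1 c[28]=0 c[29]=0 c[30]=0 c[31]=0
Data = 10001010101101001110010000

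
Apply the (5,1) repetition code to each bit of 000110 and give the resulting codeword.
Repeat each bit 5× and concatenate:
0→00000  0→00000  0→00000  1→11111  1→11111  0→00000
Codeword = 000000000000000111111111100000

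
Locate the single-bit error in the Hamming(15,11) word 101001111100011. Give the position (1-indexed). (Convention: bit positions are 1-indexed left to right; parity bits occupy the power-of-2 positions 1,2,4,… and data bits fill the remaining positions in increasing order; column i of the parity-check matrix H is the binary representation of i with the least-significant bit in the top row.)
Syndrome s = H · r^T (mod 2), r = 101001111100011:
  s[0] = (101010101010101)·(101001111100011) mod 2 = 1+0+1+0+0+0+1+0+1+0+0+0+0+0+1 mod 2 = 1
  s[1] = (011001100110011)·(101001111100011) mod 2 = 0+0+1+0+0+1+1+0+0+1+0+0+0+1+1 mod 2 = 0
  s[2] = (000111100001111)·(101001111100011) mod 2 = 0+0+0+0+0+1+1+0+0+0+0+0+0+1+1 mod 2 = 0
  s[3] = (000000011111111)·(101001111100011) mod 2 = 0+0+0+0+0+0+0+1+1+1+0+0+0+1+1 mod 2 = 1
Syndrome = 1001
Column i of H is the binary representation of i, so the syndrome is the binary index of the flipped bit.
Read s = 1001 with s[0] as LSB: 1·2^0 + 0·2^1 + 0·2^2 + 1·2^3 = 9.
Error is at bit position 9.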